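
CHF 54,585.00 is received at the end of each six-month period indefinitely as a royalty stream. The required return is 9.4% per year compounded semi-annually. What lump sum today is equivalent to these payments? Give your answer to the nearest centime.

Periodic rate r = 0.094/2 per half-year.
Level perpetuity: PV = PMT / r = 54,585 / (0.094/2) = CHF 1,161,382.98.

CHF 1,161,382.98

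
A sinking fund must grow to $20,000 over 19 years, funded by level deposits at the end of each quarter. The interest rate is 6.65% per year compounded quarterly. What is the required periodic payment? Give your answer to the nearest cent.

Level ordinary annuity; solve FV = PMT × [((1+r)^n − 1)/r] for PMT.
Periodic rate r = 0.0665/4 per quarter; n is counted in quarters.
With n = 76: PMT = 20,000 / ([((1+r)^n − 1)/r]) = $132.94

$132.94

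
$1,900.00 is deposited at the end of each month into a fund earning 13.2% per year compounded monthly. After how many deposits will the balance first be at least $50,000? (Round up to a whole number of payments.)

24 payments

Periodic rate r = 0.132/12 per month; n is counted in months.
Ordinary annuity FV: 50,000 = 1,900 × [((1+r)^n − 1)/r].
(1+r)^n = 1 + 50,000 × r / 1,900, so n = ln(1 + 50,000·r/1,900) / ln(1+r) = 23.24.
Round up to a whole number of payments: n = 24.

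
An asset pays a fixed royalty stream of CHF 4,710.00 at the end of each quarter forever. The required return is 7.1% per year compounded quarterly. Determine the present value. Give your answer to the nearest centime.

CHF 265,352.11

Periodic rate r = 0.071/4 per quarter.
Level perpetuity: PV = PMT / r = 4,710 / (0.071/4) = CHF 265,352.11.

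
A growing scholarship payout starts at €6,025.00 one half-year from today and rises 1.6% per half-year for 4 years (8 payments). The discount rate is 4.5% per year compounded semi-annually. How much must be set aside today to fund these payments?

€46,103.77

Periodic rate r = 0.045/2 per half-year; n is counted in half-years.
Growing ordinary annuity: PV = PMT₁ × [1 − ((1+g)/(1+r))^n] / (r − g) = 6,025 × [1 − ((1+0.016)/(1+r))^8] / (r − 0.016) = €46,103.77.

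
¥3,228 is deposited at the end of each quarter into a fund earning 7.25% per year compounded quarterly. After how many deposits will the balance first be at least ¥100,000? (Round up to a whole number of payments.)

25 payments

Periodic rate r = 0.0725/4 per quarter; n is counted in quarters.
Ordinary annuity FV: 100,000 = 3,228 × [((1+r)^n − 1)/r].
(1+r)^n = 1 + 100,000 × r / 3,228, so n = ln(1 + 100,000·r/3,228) / ln(1+r) = 24.81.
Round up to a whole number of payments: n = 25.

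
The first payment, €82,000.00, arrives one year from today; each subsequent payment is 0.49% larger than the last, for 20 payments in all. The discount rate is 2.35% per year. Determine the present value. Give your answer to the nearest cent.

€1,353,674.76

Periodic rate r = 0.0235 per year.
Growing ordinary annuity: PV = PMT₁ × [1 − ((1+g)/(1+r))^n] / (r − g) = 82,000 × [1 − ((1+0.0049)/(1+r))^20] / (r − 0.0049) = €1,353,674.76.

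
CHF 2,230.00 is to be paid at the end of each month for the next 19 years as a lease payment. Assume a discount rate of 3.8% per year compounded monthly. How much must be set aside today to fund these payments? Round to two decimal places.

CHF 361,728.86

This is an ordinary annuity: 228 payments of CHF 2,230.00 at the end of each month.
Periodic rate r = 0.038/12 per month; n is counted in months.
PV = PMT × [(1 − (1+r)^−n)/r] = 2,230 × [1 − (1+r)^−228] / r = CHF 361,728.86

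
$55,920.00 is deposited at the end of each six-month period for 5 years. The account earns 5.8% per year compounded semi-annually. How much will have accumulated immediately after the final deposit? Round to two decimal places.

$638,115.66

This is an ordinary annuity: 10 deposits of $55,920.00 at the end of each six-month period.
Periodic rate r = 0.058/2 per half-year; n is counted in half-years.
FV = PMT × [((1+r)^n − 1)/r] = 55,920 × [(1+r)^10 − 1] / r = $638,115.66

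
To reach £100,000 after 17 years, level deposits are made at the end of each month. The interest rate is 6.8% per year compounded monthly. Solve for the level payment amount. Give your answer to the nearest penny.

Level ordinary annuity; solve FV = PMT × [((1+r)^n − 1)/r] for PMT.
Periodic rate r = 0.068/12 per month; n is counted in months.
With n = 204: PMT = 100,000 / ([((1+r)^n − 1)/r]) = £261.52

£261.52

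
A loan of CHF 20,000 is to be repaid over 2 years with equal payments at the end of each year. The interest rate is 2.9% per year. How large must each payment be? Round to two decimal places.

CHF 10,437.07

Level ordinary annuity; solve PV = PMT × [(1 − (1+r)^−n)/r] for PMT.
Periodic rate r = 0.029 per year.
With n = 2: PMT = 20,000 / ([(1 − (1+r)^−n)/r]) = CHF 10,437.07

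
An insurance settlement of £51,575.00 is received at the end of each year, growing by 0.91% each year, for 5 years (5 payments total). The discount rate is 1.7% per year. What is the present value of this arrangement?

Periodic rate r = 0.017 per year.
Growing ordinary annuity: PV = PMT₁ × [1 − ((1+g)/(1+r))^n] / (r − g) = 51,575 × [1 − ((1+0.0091)/(1+r))^5] / (r − 0.0091) = £249,655.54.

£249,655.54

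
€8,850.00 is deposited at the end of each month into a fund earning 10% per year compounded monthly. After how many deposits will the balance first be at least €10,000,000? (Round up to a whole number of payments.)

Periodic rate r = 0.1/12 per month; n is counted in months.
Ordinary annuity FV: 10,000,000 = 8,850 × [((1+r)^n − 1)/r].
(1+r)^n = 1 + 10,000,000 × r / 8,850, so n = ln(1 + 10,000,000·r/8,850) / ln(1+r) = 282.37.
Round up to a whole number of payments: n = 283.

283 payments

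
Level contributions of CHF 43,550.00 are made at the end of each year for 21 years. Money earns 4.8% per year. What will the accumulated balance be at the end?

This is an ordinary annuity: 21 deposits of CHF 43,550.00 at the end of each year.
Periodic rate r = 0.048 per year.
FV = PMT × [((1+r)^n − 1)/r] = 43,550 × [(1+r)^21 − 1] / r = CHF 1,521,184.57

CHF 1,521,184.57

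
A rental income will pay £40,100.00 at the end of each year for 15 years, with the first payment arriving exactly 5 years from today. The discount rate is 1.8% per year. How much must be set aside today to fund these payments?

£487,025.36

Ordinary annuity of 15 payments, first payment at period 5.
Periodic rate r = 0.018 per year.
The ordinary-annuity PV formula values the stream one period before the first payment (period 4); discount that back 4 periods:
PV₀ = 40,100 × [1 − (1+r)^−15] / r × (1+r)^−4 = £487,025.36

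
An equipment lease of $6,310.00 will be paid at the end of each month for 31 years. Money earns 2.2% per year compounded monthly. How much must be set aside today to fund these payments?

$1,700,531.56

This is an ordinary annuity: 372 payments of $6,310.00 at the end of each month.
Periodic rate r = 0.022/12 per month; n is counted in months.
PV = PMT × [(1 − (1+r)^−n)/r] = 6,310 × [1 − (1+r)^−372] / r = $1,700,531.56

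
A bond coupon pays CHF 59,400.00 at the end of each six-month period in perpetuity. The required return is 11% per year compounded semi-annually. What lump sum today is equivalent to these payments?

CHF 1,080,000.00

Periodic rate r = 0.11/2 per half-year.
Level perpetuity: PV = PMT / r = 59,400 / (0.11/2) = CHF 1,080,000.00.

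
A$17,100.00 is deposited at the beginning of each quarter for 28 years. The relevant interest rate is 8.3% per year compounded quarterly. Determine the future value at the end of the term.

This is an annuity due: 112 deposits of A$17,100.00 at the beginning of each quarter.
Periodic rate r = 0.083/4 per quarter; n is counted in quarters.
FV = PMT × [((1+r)^n − 1)/r] × (1+r) = 17,100 × [(1+r)^112 − 1] / r × (1+r) = A$7,550,870.19

A$7,550,870.19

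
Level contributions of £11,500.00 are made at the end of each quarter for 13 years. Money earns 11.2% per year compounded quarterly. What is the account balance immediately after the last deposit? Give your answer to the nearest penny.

This is an ordinary annuity: 52 deposits of £11,500.00 at the end of each quarter.
Periodic rate r = 0.112/4 per quarter; n is counted in quarters.
FV = PMT × [((1+r)^n − 1)/r] = 11,500 × [(1+r)^52 − 1] / r = £1,315,846.10

£1,315,846.10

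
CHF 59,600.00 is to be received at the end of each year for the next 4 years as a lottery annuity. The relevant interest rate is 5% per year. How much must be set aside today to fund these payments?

CHF 211,338.65

This is an ordinary annuity: 4 payments of CHF 59,600.00 at the end of each year.
Periodic rate r = 0.05 per year.
PV = PMT × [(1 − (1+r)^−n)/r] = 59,600 × [1 − (1+r)^−4] / r = CHF 211,338.65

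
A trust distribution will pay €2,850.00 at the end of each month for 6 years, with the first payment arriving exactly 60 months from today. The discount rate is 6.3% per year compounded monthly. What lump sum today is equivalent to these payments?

Ordinary annuity of 72 payments, first payment at period 60.
Periodic rate r = 0.063/12 per month; n is counted in months.
The ordinary-annuity PV formula values the stream one period before the first payment (period 59); discount that back 59 periods:
PV₀ = 2,850 × [1 − (1+r)^−72] / r × (1+r)^−59 = €125,190.41

€125,190.41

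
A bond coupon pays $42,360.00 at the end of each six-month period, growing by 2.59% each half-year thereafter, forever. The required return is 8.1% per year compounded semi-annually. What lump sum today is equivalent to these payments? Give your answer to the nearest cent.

Periodic rate r = 0.081/2 per half-year.
Growing perpetuity (Gordon): PV = PMT₁ / (r − g) = 42,360 / (r − 0.0259) = $2,901,369.86.

$2,901,369.86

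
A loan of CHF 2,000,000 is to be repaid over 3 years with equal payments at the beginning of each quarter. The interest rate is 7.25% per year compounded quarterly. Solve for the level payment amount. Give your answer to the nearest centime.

Level annuity due; solve PV = PMT × [(1 − (1+r)^−n)/r] × (1+r) for PMT.
Periodic rate r = 0.0725/4 per quarter; n is counted in quarters.
With n = 12: PMT = 2,000,000 / ([(1 − (1+r)^−n)/r] × (1+r)) = CHF 183,620.09

CHF 183,620.09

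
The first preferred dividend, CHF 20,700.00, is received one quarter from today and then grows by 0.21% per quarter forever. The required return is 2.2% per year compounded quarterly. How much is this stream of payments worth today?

CHF 6,088,235.29

Periodic rate r = 0.022/4 per quarter.
Growing perpetuity (Gordon): PV = PMT₁ / (r − g) = 20,700 / (r − 0.0021) = CHF 6,088,235.29.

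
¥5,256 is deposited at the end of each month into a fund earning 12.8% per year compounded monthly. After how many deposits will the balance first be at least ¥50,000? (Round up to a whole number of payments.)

Periodic rate r = 0.128/12 per month; n is counted in months.
Ordinary annuity FV: 50,000 = 5,256 × [((1+r)^n − 1)/r].
(1+r)^n = 1 + 50,000 × r / 5,256, so n = ln(1 + 50,000·r/5,256) / ln(1+r) = 9.11.
Round up to a whole number of payments: n = 10.

10 payments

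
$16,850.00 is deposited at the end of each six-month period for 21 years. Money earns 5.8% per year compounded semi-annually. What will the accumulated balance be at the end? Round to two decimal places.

This is an ordinary annuity: 42 deposits of $16,850.00 at the end of each six-month period.
Periodic rate r = 0.058/2 per half-year; n is counted in half-years.
FV = PMT × [((1+r)^n − 1)/r] = 16,850 × [(1+r)^42 − 1] / r = $1,349,367.02

$1,349,367.02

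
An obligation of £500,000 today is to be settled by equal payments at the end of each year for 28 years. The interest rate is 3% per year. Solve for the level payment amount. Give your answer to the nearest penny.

Level ordinary annuity; solve PV = PMT × [(1 − (1+r)^−n)/r] for PMT.
Periodic rate r = 0.03 per year.
With n = 28: PMT = 500,000 / ([(1 − (1+r)^−n)/r]) = £26,646.62

£26,646.62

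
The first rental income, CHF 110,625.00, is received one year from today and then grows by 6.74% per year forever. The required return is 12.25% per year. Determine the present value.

Periodic rate r = 0.1225 per year.
Growing perpetuity (Gordon): PV = PMT₁ / (r − g) = 110,625 / (r − 0.0674) = CHF 2,007,713.25.

CHF 2,007,713.25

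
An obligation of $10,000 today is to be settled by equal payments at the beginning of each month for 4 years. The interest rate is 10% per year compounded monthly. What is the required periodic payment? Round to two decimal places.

Level annuity due; solve PV = PMT × [(1 − (1+r)^−n)/r] × (1+r) for PMT.
Periodic rate r = 0.1/12 per month; n is counted in months.
With n = 48: PMT = 10,000 / ([(1 − (1+r)^−n)/r] × (1+r)) = $251.53

$251.53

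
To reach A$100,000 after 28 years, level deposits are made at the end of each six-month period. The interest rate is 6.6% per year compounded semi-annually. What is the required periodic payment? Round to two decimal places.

A$639.47

Level ordinary annuity; solve FV = PMT × [((1+r)^n − 1)/r] for PMT.
Periodic rate r = 0.066/2 per half-year; n is counted in half-years.
With n = 56: PMT = 100,000 / ([((1+r)^n − 1)/r]) = A$639.47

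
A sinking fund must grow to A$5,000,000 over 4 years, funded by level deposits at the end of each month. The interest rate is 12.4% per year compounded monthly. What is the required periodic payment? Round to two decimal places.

Level ordinary annuity; solve FV = PMT × [((1+r)^n − 1)/r] for PMT.
Periodic rate r = 0.124/12 per month; n is counted in months.
With n = 48: PMT = 5,000,000 / ([((1+r)^n − 1)/r]) = A$80,986.63

A$80,986.63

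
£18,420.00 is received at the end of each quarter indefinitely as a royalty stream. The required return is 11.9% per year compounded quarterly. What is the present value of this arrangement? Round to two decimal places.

Periodic rate r = 0.119/4 per quarter.
Level perpetuity: PV = PMT / r = 18,420 / (0.119/4) = £619,159.66.

£619,159.66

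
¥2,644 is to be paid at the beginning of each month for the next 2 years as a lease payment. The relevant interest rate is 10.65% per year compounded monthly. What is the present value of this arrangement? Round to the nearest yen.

This is an annuity due: 24 payments of ¥2,644 at the beginning of each month.
Periodic rate r = 0.1065/12 per month; n is counted in months.
PV = PMT × [(1 − (1+r)^−n)/r] × (1+r) = 2,644 × [1 − (1+r)^−24] / r × (1+r) = ¥57,432

¥57,432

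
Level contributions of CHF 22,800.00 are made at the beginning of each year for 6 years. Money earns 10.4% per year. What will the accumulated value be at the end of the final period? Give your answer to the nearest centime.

This is an annuity due: 6 deposits of CHF 22,800.00 at the beginning of each year.
Periodic rate r = 0.104 per year.
FV = PMT × [((1+r)^n − 1)/r] × (1+r) = 22,800 × [(1+r)^6 − 1] / r × (1+r) = CHF 196,181.99

CHF 196,181.99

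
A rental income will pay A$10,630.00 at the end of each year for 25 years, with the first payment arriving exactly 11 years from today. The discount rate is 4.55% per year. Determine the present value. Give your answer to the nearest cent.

Ordinary annuity of 25 payments, first payment at period 11.
Periodic rate r = 0.0455 per year.
The ordinary-annuity PV formula values the stream one period before the first payment (period 10); discount that back 10 periods:
PV₀ = 10,630 × [1 − (1+r)^−25] / r × (1+r)^−10 = A$100,496.16

A$100,496.16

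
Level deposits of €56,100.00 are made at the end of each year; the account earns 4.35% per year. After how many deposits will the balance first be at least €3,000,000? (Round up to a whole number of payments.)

29 payments

Periodic rate r = 0.0435 per year.
Ordinary annuity FV: 3,000,000 = 56,100 × [((1+r)^n − 1)/r].
(1+r)^n = 1 + 3,000,000 × r / 56,100, so n = ln(1 + 3,000,000·r/56,100) / ln(1+r) = 28.22.
Round up to a whole number of payments: n = 29.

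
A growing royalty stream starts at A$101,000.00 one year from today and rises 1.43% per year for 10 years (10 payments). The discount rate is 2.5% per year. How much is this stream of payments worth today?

A$940,342.99

Periodic rate r = 0.025 per year.
Growing ordinary annuity: PV = PMT₁ × [1 − ((1+g)/(1+r))^n] / (r − g) = 101,000 × [1 − ((1+0.0143)/(1+r))^10] / (r − 0.0143) = A$940,342.99.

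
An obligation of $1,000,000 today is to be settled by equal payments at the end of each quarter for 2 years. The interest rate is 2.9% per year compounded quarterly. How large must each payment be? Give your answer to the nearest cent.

Level ordinary annuity; solve PV = PMT × [(1 − (1+r)^−n)/r] for PMT.
Periodic rate r = 0.029/4 per quarter; n is counted in quarters.
With n = 8: PMT = 1,000,000 / ([(1 − (1+r)^−n)/r]) = $129,112.49

$129,112.49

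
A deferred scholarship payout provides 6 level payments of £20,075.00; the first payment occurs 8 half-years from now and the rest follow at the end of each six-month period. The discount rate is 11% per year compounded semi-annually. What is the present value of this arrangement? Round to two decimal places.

Ordinary annuity of 6 payments, first payment at period 8.
Periodic rate r = 0.11/2 per half-year; n is counted in half-years.
The ordinary-annuity PV formula values the stream one period before the first payment (period 7); discount that back 7 periods:
PV₀ = 20,075 × [1 − (1+r)^−6] / r × (1+r)^−7 = £68,939.79

£68,939.79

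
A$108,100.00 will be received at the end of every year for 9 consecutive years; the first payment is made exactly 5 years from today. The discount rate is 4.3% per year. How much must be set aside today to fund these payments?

A$669,996.13

Ordinary annuity of 9 payments, first payment at period 5.
Periodic rate r = 0.043 per year.
The ordinary-annuity PV formula values the stream one period before the first payment (period 4); discount that back 4 periods:
PV₀ = 108,100 × [1 − (1+r)^−9] / r × (1+r)^−4 = A$669,996.13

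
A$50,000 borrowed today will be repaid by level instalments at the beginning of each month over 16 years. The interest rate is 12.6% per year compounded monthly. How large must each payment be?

A$600.35

Level annuity due; solve PV = PMT × [(1 − (1+r)^−n)/r] × (1+r) for PMT.
Periodic rate r = 0.126/12 per month; n is counted in months.
With n = 192: PMT = 50,000 / ([(1 − (1+r)^−n)/r] × (1+r)) = A$600.35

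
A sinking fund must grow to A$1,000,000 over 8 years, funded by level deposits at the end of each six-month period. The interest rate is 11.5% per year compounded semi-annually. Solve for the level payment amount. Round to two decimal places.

A$39,760.29

Level ordinary annuity; solve FV = PMT × [((1+r)^n − 1)/r] for PMT.
Periodic rate r = 0.115/2 per half-year; n is counted in half-years.
With n = 16: PMT = 1,000,000 / ([((1+r)^n − 1)/r]) = A$39,760.29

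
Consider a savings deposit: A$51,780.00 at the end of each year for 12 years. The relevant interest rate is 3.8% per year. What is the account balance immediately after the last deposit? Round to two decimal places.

A$769,169.57

This is an ordinary annuity: 12 deposits of A$51,780.00 at the end of each year.
Periodic rate r = 0.038 per year.
FV = PMT × [((1+r)^n − 1)/r] = 51,780 × [(1+r)^12 − 1] / r = A$769,169.57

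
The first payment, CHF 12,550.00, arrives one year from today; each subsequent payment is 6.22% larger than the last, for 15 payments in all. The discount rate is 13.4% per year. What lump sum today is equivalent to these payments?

Periodic rate r = 0.134 per year.
Growing ordinary annuity: PV = PMT₁ × [1 − ((1+g)/(1+r))^n] / (r − g) = 12,550 × [1 − ((1+0.0622)/(1+r))^15] / (r − 0.0622) = CHF 109,264.44.

CHF 109,264.44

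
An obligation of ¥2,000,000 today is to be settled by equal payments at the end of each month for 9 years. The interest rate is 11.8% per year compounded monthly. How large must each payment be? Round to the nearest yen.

Level ordinary annuity; solve PV = PMT × [(1 − (1+r)^−n)/r] for PMT.
Periodic rate r = 0.118/12 per month; n is counted in months.
With n = 108: PMT = 2,000,000 / ([(1 − (1+r)^−n)/r]) = ¥30,143

¥30,143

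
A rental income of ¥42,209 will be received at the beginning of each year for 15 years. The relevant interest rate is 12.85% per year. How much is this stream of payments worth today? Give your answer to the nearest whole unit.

¥310,222

This is an annuity due: 15 payments of ¥42,209 at the beginning of each year.
Periodic rate r = 0.1285 per year.
PV = PMT × [(1 − (1+r)^−n)/r] × (1+r) = 42,209 × [1 − (1+r)^−15] / r × (1+r) = ¥310,222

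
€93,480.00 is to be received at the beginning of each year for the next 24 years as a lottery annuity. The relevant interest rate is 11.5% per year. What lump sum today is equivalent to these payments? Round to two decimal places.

€839,868.36

This is an annuity due: 24 payments of €93,480.00 at the beginning of each year.
Periodic rate r = 0.115 per year.
PV = PMT × [(1 − (1+r)^−n)/r] × (1+r) = 93,480 × [1 − (1+r)^−24] / r × (1+r) = €839,868.36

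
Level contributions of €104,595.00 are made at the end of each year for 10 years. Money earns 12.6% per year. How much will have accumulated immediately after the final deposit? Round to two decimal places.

€1,889,601.51

This is an ordinary annuity: 10 deposits of €104,595.00 at the end of each year.
Periodic rate r = 0.126 per year.
FV = PMT × [((1+r)^n − 1)/r] = 104,595 × [(1+r)^10 − 1] / r = €1,889,601.51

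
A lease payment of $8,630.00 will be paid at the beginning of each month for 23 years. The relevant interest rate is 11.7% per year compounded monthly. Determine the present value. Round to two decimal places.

$832,354.56

This is an annuity due: 276 payments of $8,630.00 at the beginning of each month.
Periodic rate r = 0.117/12 per month; n is counted in months.
PV = PMT × [(1 − (1+r)^−n)/r] × (1+r) = 8,630 × [1 − (1+r)^−276] / r × (1+r) = $832,354.56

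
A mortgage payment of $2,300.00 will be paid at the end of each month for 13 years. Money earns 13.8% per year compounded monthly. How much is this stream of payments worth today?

This is an ordinary annuity: 156 payments of $2,300.00 at the end of each month.
Periodic rate r = 0.138/12 per month; n is counted in months.
PV = PMT × [(1 − (1+r)^−n)/r] = 2,300 × [1 − (1+r)^−156] / r = $166,399.05

$166,399.05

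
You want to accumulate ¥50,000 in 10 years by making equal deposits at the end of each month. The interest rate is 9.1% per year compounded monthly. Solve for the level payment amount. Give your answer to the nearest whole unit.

Level ordinary annuity; solve FV = PMT × [((1+r)^n − 1)/r] for PMT.
Periodic rate r = 0.091/12 per month; n is counted in months.
With n = 120: PMT = 50,000 / ([((1+r)^n − 1)/r]) = ¥257

¥257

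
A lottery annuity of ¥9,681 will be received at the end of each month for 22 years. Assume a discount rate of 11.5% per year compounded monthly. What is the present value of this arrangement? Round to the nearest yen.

¥928,745

This is an ordinary annuity: 264 payments of ¥9,681 at the end of each month.
Periodic rate r = 0.115/12 per month; n is counted in months.
PV = PMT × [(1 − (1+r)^−n)/r] = 9,681 × [1 − (1+r)^−264] / r = ¥928,745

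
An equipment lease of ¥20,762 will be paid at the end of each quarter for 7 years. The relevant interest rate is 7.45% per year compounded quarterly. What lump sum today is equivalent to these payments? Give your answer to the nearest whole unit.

This is an ordinary annuity: 28 payments of ¥20,762 at the end of each quarter.
Periodic rate r = 0.0745/4 per quarter; n is counted in quarters.
PV = PMT × [(1 − (1+r)^−n)/r] = 20,762 × [1 − (1+r)^−28] / r = ¥449,815

¥449,815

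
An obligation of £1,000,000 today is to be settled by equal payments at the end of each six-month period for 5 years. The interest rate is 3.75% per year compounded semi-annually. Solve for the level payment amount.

Level ordinary annuity; solve PV = PMT × [(1 − (1+r)^−n)/r] for PMT.
Periodic rate r = 0.0375/2 per half-year; n is counted in half-years.
With n = 10: PMT = 1,000,000 / ([(1 − (1+r)^−n)/r]) = £110,599.69

£110,599.69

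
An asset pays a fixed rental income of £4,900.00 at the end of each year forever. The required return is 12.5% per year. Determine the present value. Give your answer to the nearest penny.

Periodic rate r = 0.125 per year.
Level perpetuity: PV = PMT / r = 4,900 / (0.125) = £39,200.00.

£39,200.00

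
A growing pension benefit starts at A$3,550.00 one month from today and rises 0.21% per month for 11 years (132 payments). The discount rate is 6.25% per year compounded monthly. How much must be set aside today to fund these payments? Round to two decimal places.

A$383,236.91

Periodic rate r = 0.0625/12 per month; n is counted in months.
Growing ordinary annuity: PV = PMT₁ × [1 − ((1+g)/(1+r))^n] / (r − g) = 3,550 × [1 − ((1+0.0021)/(1+r))^132] / (r − 0.0021) = A$383,236.91.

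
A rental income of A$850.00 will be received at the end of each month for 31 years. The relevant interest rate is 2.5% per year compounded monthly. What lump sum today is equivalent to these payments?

A$219,881.26

This is an ordinary annuity: 372 payments of A$850.00 at the end of each month.
Periodic rate r = 0.025/12 per month; n is counted in months.
PV = PMT × [(1 − (1+r)^−n)/r] = 850 × [1 − (1+r)^−372] / r = A$219,881.26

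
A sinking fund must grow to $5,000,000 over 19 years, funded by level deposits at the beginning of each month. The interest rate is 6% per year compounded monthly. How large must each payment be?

Level annuity due; solve FV = PMT × [((1+r)^n − 1)/r] × (1+r) for PMT.
Periodic rate r = 0.06/12 per month; n is counted in months.
With n = 228: PMT = 5,000,000 / ([((1+r)^n − 1)/r] × (1+r)) = $11,745.42

$11,745.42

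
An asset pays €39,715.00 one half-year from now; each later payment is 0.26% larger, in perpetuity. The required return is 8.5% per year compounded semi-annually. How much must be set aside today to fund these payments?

Periodic rate r = 0.085/2 per half-year.
Growing perpetuity (Gordon): PV = PMT₁ / (r − g) = 39,715 / (r − 0.0026) = €995,363.41.

€995,363.41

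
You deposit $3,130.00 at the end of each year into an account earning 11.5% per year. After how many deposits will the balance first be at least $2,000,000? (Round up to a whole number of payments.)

40 payments

Periodic rate r = 0.115 per year.
Ordinary annuity FV: 2,000,000 = 3,130 × [((1+r)^n − 1)/r].
(1+r)^n = 1 + 2,000,000 × r / 3,130, so n = ln(1 + 2,000,000·r/3,130) / ln(1+r) = 39.60.
Round up to a whole number of payments: n = 40.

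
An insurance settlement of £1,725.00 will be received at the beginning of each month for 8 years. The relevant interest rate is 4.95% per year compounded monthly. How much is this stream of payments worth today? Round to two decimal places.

£137,076.44

This is an annuity due: 96 payments of £1,725.00 at the beginning of each month.
Periodic rate r = 0.0495/12 per month; n is counted in months.
PV = PMT × [(1 − (1+r)^−n)/r] × (1+r) = 1,725 × [1 − (1+r)^−96] / r × (1+r) = £137,076.44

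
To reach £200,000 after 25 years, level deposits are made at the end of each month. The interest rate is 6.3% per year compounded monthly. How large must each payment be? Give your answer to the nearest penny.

Level ordinary annuity; solve FV = PMT × [((1+r)^n − 1)/r] for PMT.
Periodic rate r = 0.063/12 per month; n is counted in months.
With n = 300: PMT = 200,000 / ([((1+r)^n − 1)/r]) = £275.53

£275.53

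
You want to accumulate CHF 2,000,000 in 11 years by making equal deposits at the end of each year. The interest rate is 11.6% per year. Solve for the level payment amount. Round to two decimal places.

Level ordinary annuity; solve FV = PMT × [((1+r)^n − 1)/r] for PMT.
Periodic rate r = 0.116 per year.
With n = 11: PMT = 2,000,000 / ([((1+r)^n − 1)/r]) = CHF 98,963.15

CHF 98,963.15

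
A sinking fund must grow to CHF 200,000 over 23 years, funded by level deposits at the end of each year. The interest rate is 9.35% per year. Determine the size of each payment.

CHF 2,744.65

Level ordinary annuity; solve FV = PMT × [((1+r)^n − 1)/r] for PMT.
Periodic rate r = 0.0935 per year.
With n = 23: PMT = 200,000 / ([((1+r)^n − 1)/r]) = CHF 2,744.65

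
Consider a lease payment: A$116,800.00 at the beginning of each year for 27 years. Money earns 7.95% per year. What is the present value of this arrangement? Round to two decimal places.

This is an annuity due: 27 payments of A$116,800.00 at the beginning of each year.
Periodic rate r = 0.0795 per year.
PV = PMT × [(1 − (1+r)^−n)/r] × (1+r) = 116,800 × [1 − (1+r)^−27] / r × (1+r) = A$1,384,940.34

A$1,384,940.34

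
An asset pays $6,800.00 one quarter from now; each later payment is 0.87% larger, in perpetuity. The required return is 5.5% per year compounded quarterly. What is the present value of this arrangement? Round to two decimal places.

$1,346,534.65

Periodic rate r = 0.055/4 per quarter.
Growing perpetuity (Gordon): PV = PMT₁ / (r − g) = 6,800 / (r − 0.0087) = $1,346,534.65.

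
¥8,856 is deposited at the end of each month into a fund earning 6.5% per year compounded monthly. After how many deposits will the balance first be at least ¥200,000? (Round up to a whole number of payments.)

22 payments

Periodic rate r = 0.065/12 per month; n is counted in months.
Ordinary annuity FV: 200,000 = 8,856 × [((1+r)^n − 1)/r].
(1+r)^n = 1 + 200,000 × r / 8,856, so n = ln(1 + 200,000·r/8,856) / ln(1+r) = 21.36.
Round up to a whole number of payments: n = 22.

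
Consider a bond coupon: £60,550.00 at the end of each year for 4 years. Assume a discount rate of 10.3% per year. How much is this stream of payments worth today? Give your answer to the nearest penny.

£190,695.51

This is an ordinary annuity: 4 payments of £60,550.00 at the end of each year.
Periodic rate r = 0.103 per year.
PV = PMT × [(1 − (1+r)^−n)/r] = 60,550 × [1 − (1+r)^−4] / r = £190,695.51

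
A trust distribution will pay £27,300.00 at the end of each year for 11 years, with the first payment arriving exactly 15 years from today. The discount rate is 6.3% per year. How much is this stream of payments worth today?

£90,149.80

Ordinary annuity of 11 payments, first payment at period 15.
Periodic rate r = 0.063 per year.
The ordinary-annuity PV formula values the stream one period before the first payment (period 14); discount that back 14 periods:
PV₀ = 27,300 × [1 − (1+r)^−11] / r × (1+r)^−14 = £90,149.80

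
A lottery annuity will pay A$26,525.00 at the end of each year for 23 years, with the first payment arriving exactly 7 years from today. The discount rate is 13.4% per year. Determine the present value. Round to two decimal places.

A$87,921.95

Ordinary annuity of 23 payments, first payment at period 7.
Periodic rate r = 0.134 per year.
The ordinary-annuity PV formula values the stream one period before the first payment (period 6); discount that back 6 periods:
PV₀ = 26,525 × [1 − (1+r)^−23] / r × (1+r)^−6 = A$87,921.95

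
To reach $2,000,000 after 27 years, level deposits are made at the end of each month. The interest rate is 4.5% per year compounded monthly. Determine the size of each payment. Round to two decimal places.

$3,174.41

Level ordinary annuity; solve FV = PMT × [((1+r)^n − 1)/r] for PMT.
Periodic rate r = 0.045/12 per month; n is counted in months.
With n = 324: PMT = 2,000,000 / ([((1+r)^n − 1)/r]) = $3,174.41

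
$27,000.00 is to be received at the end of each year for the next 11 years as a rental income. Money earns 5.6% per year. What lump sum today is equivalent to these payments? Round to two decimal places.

This is an ordinary annuity: 11 payments of $27,000.00 at the end of each year.
Periodic rate r = 0.056 per year.
PV = PMT × [(1 − (1+r)^−n)/r] = 27,000 × [1 − (1+r)^−11] / r = $217,370.50

$217,370.50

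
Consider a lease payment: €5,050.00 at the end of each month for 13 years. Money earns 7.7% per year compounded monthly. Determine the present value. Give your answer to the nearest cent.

€496,850.05

This is an ordinary annuity: 156 payments of €5,050.00 at the end of each month.
Periodic rate r = 0.077/12 per month; n is counted in months.
PV = PMT × [(1 − (1+r)^−n)/r] = 5,050 × [1 − (1+r)^−156] / r = €496,850.05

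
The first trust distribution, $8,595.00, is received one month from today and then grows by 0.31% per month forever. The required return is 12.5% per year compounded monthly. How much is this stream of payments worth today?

Periodic rate r = 0.125/12 per month.
Growing perpetuity (Gordon): PV = PMT₁ / (r − g) = 8,595 / (r − 0.0031) = $1,174,715.26.

$1,174,715.26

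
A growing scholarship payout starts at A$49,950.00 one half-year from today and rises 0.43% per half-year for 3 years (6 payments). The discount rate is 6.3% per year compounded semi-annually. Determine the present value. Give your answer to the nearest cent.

A$272,054.10

Periodic rate r = 0.063/2 per half-year; n is counted in half-years.
Growing ordinary annuity: PV = PMT₁ × [1 − ((1+g)/(1+r))^n] / (r − g) = 49,950 × [1 − ((1+0.0043)/(1+r))^6] / (r − 0.0043) = A$272,054.10.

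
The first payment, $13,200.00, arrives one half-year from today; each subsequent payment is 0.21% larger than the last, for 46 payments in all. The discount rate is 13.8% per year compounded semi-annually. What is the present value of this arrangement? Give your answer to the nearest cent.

Periodic rate r = 0.138/2 per half-year; n is counted in half-years.
Growing ordinary annuity: PV = PMT₁ × [1 − ((1+g)/(1+r))^n] / (r − g) = 13,200 × [1 − ((1+0.0021)/(1+r))^46] / (r − 0.0021) = $187,214.98.

$187,214.98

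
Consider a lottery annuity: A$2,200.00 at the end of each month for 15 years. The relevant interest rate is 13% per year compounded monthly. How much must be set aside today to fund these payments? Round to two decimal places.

This is an ordinary annuity: 180 payments of A$2,200.00 at the end of each month.
Periodic rate r = 0.13/12 per month; n is counted in months.
PV = PMT × [(1 − (1+r)^−n)/r] = 2,200 × [1 − (1+r)^−180] / r = A$173,879.76

A$173,879.76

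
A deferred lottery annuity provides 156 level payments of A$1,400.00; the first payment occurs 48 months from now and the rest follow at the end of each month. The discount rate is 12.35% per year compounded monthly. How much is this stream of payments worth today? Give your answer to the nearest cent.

A$67,051.05

Ordinary annuity of 156 payments, first payment at period 48.
Periodic rate r = 0.1235/12 per month; n is counted in months.
The ordinary-annuity PV formula values the stream one period before the first payment (period 47); discount that back 47 periods:
PV₀ = 1,400 × [1 − (1+r)^−156] / r × (1+r)^−47 = A$67,051.05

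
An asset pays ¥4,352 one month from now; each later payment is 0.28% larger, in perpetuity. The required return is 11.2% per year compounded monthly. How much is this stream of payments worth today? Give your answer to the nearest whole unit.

Periodic rate r = 0.112/12 per month.
Growing perpetuity (Gordon): PV = PMT₁ / (r − g) = 4,352 / (r − 0.0028) = ¥666,122.

¥666,122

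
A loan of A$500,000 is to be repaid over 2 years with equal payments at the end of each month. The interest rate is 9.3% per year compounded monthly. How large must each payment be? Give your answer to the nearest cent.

A$22,911.26

Level ordinary annuity; solve PV = PMT × [(1 − (1+r)^−n)/r] for PMT.
Periodic rate r = 0.093/12 per month; n is counted in months.
With n = 24: PMT = 500,000 / ([(1 − (1+r)^−n)/r]) = A$22,911.26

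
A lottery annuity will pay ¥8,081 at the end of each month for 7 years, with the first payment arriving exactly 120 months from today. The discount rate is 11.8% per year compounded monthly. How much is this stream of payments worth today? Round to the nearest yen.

¥143,739

Ordinary annuity of 84 payments, first payment at period 120.
Periodic rate r = 0.118/12 per month; n is counted in months.
The ordinary-annuity PV formula values the stream one period before the first payment (period 119); discount that back 119 periods:
PV₀ = 8,081 × [1 − (1+r)^−84] / r × (1+r)^−119 = ¥143,739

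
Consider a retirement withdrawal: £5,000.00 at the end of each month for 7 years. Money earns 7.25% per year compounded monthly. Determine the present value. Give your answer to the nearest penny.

This is an ordinary annuity: 84 payments of £5,000.00 at the end of each month.
Periodic rate r = 0.0725/12 per month; n is counted in months.
PV = PMT × [(1 − (1+r)^−n)/r] = 5,000 × [1 − (1+r)^−84] / r = £328,619.09

£328,619.09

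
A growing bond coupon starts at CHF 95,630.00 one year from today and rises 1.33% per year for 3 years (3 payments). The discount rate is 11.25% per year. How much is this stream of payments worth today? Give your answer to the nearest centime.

CHF 235,567.46

Periodic rate r = 0.1125 per year.
Growing ordinary annuity: PV = PMT₁ × [1 − ((1+g)/(1+r))^n] / (r − g) = 95,630 × [1 − ((1+0.0133)/(1+r))^3] / (r − 0.0133) = CHF 235,567.46.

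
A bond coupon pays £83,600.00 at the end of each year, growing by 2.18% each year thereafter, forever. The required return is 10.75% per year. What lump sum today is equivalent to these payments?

£975,495.92

Periodic rate r = 0.1075 per year.
Growing perpetuity (Gordon): PV = PMT₁ / (r − g) = 83,600 / (r − 0.0218) = £975,495.92.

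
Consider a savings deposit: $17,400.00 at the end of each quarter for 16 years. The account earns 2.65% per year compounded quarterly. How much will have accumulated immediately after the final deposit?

This is an ordinary annuity: 64 deposits of $17,400.00 at the end of each quarter.
Periodic rate r = 0.0265/4 per quarter; n is counted in quarters.
FV = PMT × [((1+r)^n − 1)/r] = 17,400 × [(1+r)^64 − 1] / r = $1,381,300.92

$1,381,300.92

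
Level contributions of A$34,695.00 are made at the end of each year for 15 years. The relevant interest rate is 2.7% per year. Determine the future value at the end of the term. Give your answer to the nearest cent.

A$631,283.59

This is an ordinary annuity: 15 deposits of A$34,695.00 at the end of each year.
Periodic rate r = 0.027 per year.
FV = PMT × [((1+r)^n − 1)/r] = 34,695 × [(1+r)^15 − 1] / r = A$631,283.59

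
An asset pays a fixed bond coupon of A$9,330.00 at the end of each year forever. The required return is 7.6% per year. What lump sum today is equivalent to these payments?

Periodic rate r = 0.076 per year.
Level perpetuity: PV = PMT / r = 9,330 / (0.076) = A$122,763.16.

A$122,763.16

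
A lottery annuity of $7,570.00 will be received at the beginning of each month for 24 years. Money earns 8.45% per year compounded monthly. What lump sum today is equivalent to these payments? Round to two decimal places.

$939,115.04

This is an annuity due: 288 payments of $7,570.00 at the beginning of each month.
Periodic rate r = 0.0845/12 per month; n is counted in months.
PV = PMT × [(1 − (1+r)^−n)/r] × (1+r) = 7,570 × [1 − (1+r)^−288] / r × (1+r) = $939,115.04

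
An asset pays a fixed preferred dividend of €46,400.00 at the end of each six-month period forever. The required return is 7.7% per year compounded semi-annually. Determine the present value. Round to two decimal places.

Periodic rate r = 0.077/2 per half-year.
Level perpetuity: PV = PMT / r = 46,400 / (0.077/2) = €1,205,194.81.

€1,205,194.81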